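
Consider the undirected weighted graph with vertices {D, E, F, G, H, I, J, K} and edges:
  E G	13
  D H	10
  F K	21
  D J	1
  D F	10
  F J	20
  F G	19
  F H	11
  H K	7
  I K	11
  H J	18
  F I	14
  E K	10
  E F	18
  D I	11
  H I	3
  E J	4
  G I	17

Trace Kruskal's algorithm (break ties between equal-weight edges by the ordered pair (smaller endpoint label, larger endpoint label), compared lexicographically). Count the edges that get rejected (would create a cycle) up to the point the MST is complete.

Kruskal: consider edges lightest-first.
D J (1): add — endpoints in different components.
H I (3): add — endpoints in different components.
E J (4): add — endpoints in different components.
H K (7): add — endpoints in different components.
D F (10): add — endpoints in different components.
D H (10): add — endpoints in different components.
E K (10): skip — E and K already connected.
D I (11): skip — D and I already connected.
F H (11): skip — F and H already connected.
I K (11): skip — I and K already connected.
E G (13): add — endpoints in different components.
Edges rejected before the tree was complete: 4.

4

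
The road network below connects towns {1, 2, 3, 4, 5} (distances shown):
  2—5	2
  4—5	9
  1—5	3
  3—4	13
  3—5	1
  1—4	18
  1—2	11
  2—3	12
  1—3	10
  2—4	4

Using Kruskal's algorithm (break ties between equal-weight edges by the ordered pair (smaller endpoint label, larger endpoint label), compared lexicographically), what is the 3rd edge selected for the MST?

Kruskal's algorithm — process edges by increasing weight (ties by edge label):
3—5 (1): add — endpoints in different components.
2—5 (2): add — endpoints in different components.
1—5 (3): add — endpoints in different components.
2—4 (4): add — endpoints in different components.
The 3rd edge added is 1—5.

1-5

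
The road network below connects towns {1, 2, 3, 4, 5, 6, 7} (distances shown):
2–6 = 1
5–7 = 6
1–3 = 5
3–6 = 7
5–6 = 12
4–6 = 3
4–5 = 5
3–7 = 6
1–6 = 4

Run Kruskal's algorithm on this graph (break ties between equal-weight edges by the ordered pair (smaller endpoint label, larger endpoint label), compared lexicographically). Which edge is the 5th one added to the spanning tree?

Sort edges by weight, then run Kruskal:
2–6 (1): add — endpoints in different components.
4–6 (3): add — endpoints in different components.
1–6 (4): add — endpoints in different components.
1–3 (5): add — endpoints in different components.
4–5 (5): add — endpoints in different components.
3–7 (6): add — endpoints in different components.
The 5th edge added is 4–5.

4-5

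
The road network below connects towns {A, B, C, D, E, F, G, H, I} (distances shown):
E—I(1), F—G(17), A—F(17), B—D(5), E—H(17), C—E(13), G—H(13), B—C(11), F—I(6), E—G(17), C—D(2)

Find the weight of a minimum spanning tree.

74

Grow the tree from A using Prim:
Step 1: frontier [A—F 17] → take A—F (17); add F.
Step 2: frontier [F—I 6, F—G 17] → take F—I (6); add I.
Step 3: frontier [F—G 17, E—I 1] → take E—I (1); add E.
Step 4: frontier [C—E 13, E—G 17, E—H 17, F—G 17] → take C—E (13); add C.
Step 5: frontier [C—D 2, B—C 11, E—G 17, E—H 17, F—G 17] → take C—D (2); add D.
Step 6: frontier [B—C 11, B—D 5, E—G 17, E—H 17, F—G 17] → take B—D (5); add B.
Step 7: frontier [E—G 17, E—H 17, F—G 17] → take E—G (17); add G.
Step 8: frontier [E—H 17, G—H 13] → take G—H (13); add H.
MST edges: A—F, F—I, E—I, C—E, C—D, B—D, E—G, G—H; total weight 17+6+1+13+2+5+17+13 = 74.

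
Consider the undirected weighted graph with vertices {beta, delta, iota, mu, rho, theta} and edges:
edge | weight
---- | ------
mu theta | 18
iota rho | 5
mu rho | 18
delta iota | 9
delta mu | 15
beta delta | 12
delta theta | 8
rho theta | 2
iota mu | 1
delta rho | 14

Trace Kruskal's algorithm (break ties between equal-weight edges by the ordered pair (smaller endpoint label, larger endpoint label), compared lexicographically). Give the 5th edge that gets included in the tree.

Sort edges by weight, then run Kruskal:
iota mu (1): add. Components now {delta} {theta} {iota,mu} {rho} {beta}
rho theta (2): add. Components now {delta} {rho,theta} {iota,mu} {beta}
iota rho (5): add. Components now {delta} {iota,mu,rho,theta} {beta}
delta theta (8): add. Components now {delta,iota,mu,rho,theta} {beta}
delta iota (9): skip — delta and iota already connected.
beta delta (12): add. Components now {beta,delta,iota,mu,rho,theta}
The 5th edge added is beta delta.

beta-delta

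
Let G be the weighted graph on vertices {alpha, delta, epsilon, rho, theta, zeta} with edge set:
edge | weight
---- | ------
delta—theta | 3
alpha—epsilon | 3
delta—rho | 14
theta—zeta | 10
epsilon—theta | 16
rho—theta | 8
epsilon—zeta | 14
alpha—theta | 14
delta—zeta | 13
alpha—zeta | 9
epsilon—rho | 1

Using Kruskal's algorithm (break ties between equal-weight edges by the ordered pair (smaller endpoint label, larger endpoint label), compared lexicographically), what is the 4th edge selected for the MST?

rho-theta

Kruskal's algorithm — process edges by increasing weight (ties by edge label):
epsilon—rho (1): add — endpoints in different components.
alpha—epsilon (3): add — endpoints in different components.
delta—theta (3): add — endpoints in different components.
rho—theta (8): add — endpoints in different components.
alpha—zeta (9): add — endpoints in different components.
The 4th edge added is rho—theta.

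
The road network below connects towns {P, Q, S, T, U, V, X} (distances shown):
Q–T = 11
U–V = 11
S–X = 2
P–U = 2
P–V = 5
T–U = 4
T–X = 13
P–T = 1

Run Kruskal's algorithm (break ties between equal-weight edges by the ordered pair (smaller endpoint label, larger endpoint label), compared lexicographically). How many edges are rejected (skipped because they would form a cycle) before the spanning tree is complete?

2

Kruskal: consider edges lightest-first.
P–T (1): add — endpoints in different components.
P–U (2): add — endpoints in different components.
S–X (2): add — endpoints in different components.
T–U (4): skip — U and T already connected.
P–V (5): add — endpoints in different components.
Q–T (11): add — endpoints in different components.
U–V (11): skip — U and V already connected.
T–X (13): add — endpoints in different components.
Edges rejected before the tree was complete: 2.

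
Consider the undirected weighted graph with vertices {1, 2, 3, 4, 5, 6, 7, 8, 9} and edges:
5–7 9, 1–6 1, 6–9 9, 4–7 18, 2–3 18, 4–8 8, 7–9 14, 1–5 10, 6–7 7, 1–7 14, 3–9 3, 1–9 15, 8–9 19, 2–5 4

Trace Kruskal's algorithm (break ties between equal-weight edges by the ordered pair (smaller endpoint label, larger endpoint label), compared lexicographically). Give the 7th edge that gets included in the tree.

6-9

Sort edges by weight, then run Kruskal:
1–6 (1): add — endpoints in different components.
3–9 (3): add — endpoints in different components.
2–5 (4): add — endpoints in different components.
6–7 (7): add — endpoints in different components.
4–8 (8): add — endpoints in different components.
5–7 (9): add — endpoints in different components.
6–9 (9): add — endpoints in different components.
1–5 (10): skip — 1 and 5 already connected.
1–7 (14): skip — 1 and 7 already connected.
7–9 (14): skip — 7 and 9 already connected.
1–9 (15): skip — 1 and 9 already connected.
2–3 (18): skip — 2 and 3 already connected.
4–7 (18): add — endpoints in different components.
The 7th edge added is 6–9.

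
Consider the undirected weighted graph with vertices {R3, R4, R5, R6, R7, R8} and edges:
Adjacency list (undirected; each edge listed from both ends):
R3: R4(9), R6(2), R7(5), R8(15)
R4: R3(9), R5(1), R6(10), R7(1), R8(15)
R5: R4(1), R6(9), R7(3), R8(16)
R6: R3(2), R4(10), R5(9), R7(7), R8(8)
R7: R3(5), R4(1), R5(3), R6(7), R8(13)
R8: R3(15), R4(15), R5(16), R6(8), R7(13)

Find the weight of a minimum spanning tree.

Prim, starting at R4.
Step 1: frontier [R4 R5 1, R4 R7 1, R3 R4 9, R4 R6 10, R4 R8 15] → take R4 R5 (1); add R5.
Step 2: frontier [R4 R7 1, R3 R4 9, R4 R6 10, R4 R8 15, R5 R7 3, R5 R6 9, R5 R8 16] → take R4 R7 (1); add R7.
Step 3: frontier [R3 R4 9, R4 R6 10, R4 R8 15, R5 R6 9, R5 R8 16, R3 R7 5, R6 R7 7, R7 R8 13] → take R3 R7 (5); add R3.
Step 4: frontier [R3 R6 2, R3 R8 15, R4 R6 10, R4 R8 15, R5 R6 9, R5 R8 16, R6 R7 7, R7 R8 13] → take R3 R6 (2); add R6.
Step 5: frontier [R3 R8 15, R4 R8 15, R5 R8 16, R6 R8 8, R7 R8 13] → take R6 R8 (8); add R8.
MST edges: R4 R5, R4 R7, R3 R7, R3 R6, R6 R8; total weight 1+1+5+2+8 = 17.

17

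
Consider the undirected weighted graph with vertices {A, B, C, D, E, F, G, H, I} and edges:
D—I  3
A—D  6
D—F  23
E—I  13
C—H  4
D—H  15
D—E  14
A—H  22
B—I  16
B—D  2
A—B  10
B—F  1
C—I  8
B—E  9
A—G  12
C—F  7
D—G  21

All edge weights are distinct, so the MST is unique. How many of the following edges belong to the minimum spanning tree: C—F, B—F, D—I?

3

Sort edges by weight, then run Kruskal:
B—F (1): add — endpoints in different components.
B—D (2): add — endpoints in different components.
D—I (3): add — endpoints in different components.
C—H (4): add — endpoints in different components.
A—D (6): add — endpoints in different components.
C—F (7): add — endpoints in different components.
C—I (8): skip — C and I already connected.
B—E (9): add — endpoints in different components.
A—B (10): skip — A and B already connected.
A—G (12): add — endpoints in different components.
MST edge set: {B—F, B—D, D—I, C—H, A—D, C—F, B—E, A—G}.
Of the listed edges, {C—F, B—F, D—I} are in the MST → 3.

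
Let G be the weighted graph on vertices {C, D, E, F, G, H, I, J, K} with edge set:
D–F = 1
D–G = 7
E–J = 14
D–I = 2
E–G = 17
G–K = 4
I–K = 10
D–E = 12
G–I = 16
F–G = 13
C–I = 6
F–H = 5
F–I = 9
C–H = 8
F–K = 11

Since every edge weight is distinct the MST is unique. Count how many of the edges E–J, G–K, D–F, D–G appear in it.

Kruskal: consider edges lightest-first.
D–F (1): add — endpoints in different components.
D–I (2): add — endpoints in different components.
G–K (4): add — endpoints in different components.
F–H (5): add — endpoints in different components.
C–I (6): add — endpoints in different components.
D–G (7): add — endpoints in different components.
C–H (8): skip — C and H already connected.
F–I (9): skip — F and I already connected.
I–K (10): skip — I and K already connected.
F–K (11): skip — F and K already connected.
D–E (12): add — endpoints in different components.
F–G (13): skip — F and G already connected.
E–J (14): add — endpoints in different components.
MST edge set: {D–F, D–I, G–K, F–H, C–I, D–G, D–E, E–J}.
Of the listed edges, {E–J, G–K, D–F, D–G} are in the MST → 4.

4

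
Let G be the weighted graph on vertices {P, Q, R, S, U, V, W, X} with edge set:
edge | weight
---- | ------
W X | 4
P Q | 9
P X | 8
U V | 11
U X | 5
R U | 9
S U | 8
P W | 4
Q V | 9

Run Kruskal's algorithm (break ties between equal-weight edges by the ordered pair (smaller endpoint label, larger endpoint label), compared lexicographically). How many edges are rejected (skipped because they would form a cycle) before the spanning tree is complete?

Sort edges by weight, then run Kruskal:
P W (4): add — endpoints in different components.
W X (4): add — endpoints in different components.
U X (5): add — endpoints in different components.
P X (8): skip — X and P already connected.
S U (8): add — endpoints in different components.
P Q (9): add — endpoints in different components.
Q V (9): add — endpoints in different components.
R U (9): add — endpoints in different components.
Edges rejected before the tree was complete: 1.

1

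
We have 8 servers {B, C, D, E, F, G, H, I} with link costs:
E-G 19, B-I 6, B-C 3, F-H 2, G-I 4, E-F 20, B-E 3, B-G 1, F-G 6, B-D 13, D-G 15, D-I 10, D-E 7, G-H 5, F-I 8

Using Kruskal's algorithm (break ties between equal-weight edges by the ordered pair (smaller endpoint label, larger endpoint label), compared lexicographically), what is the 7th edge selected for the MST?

Sort edges by weight, then run Kruskal:
B-G (1): add — endpoints in different components.
F-H (2): add — endpoints in different components.
B-C (3): add — endpoints in different components.
B-E (3): add — endpoints in different components.
G-I (4): add — endpoints in different components.
G-H (5): add — endpoints in different components.
B-I (6): skip — B and I already connected.
F-G (6): skip — F and G already connected.
D-E (7): add — endpoints in different components.
The 7th edge added is D-E.

D-E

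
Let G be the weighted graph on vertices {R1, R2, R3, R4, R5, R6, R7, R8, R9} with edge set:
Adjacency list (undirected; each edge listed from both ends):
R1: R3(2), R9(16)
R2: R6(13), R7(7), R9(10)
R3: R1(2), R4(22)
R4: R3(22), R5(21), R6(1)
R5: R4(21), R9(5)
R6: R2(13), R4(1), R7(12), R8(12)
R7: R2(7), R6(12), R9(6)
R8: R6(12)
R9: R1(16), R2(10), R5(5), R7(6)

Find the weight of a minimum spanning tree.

61

Grow the tree from R6 using Prim:
Step 1: frontier [R4 R6 1, R6 R7 12, R6 R8 12, R2 R6 13] → take R4 R6 (1); add R4.
Step 2: frontier [R4 R5 21, R3 R4 22, R6 R7 12, R6 R8 12, R2 R6 13] → take R6 R7 (12); add R7.
Step 3: frontier [R4 R5 21, R3 R4 22, R6 R8 12, R2 R6 13, R7 R9 6, R2 R7 7] → take R7 R9 (6); add R9.
Step 4: frontier [R4 R5 21, R3 R4 22, R6 R8 12, R2 R6 13, R2 R7 7, R5 R9 5, R2 R9 10, R1 R9 16] → take R5 R9 (5); add R5.
Step 5: frontier [R3 R4 22, R6 R8 12, R2 R6 13, R2 R7 7, R2 R9 10, R1 R9 16] → take R2 R7 (7); add R2.
Step 6: frontier [R3 R4 22, R6 R8 12, R1 R9 16] → take R6 R8 (12); add R8.
Step 7: frontier [R3 R4 22, R1 R9 16] → take R1 R9 (16); add R1.
Step 8: frontier [R1 R3 2, R3 R4 22] → take R1 R3 (2); add R3.
MST edges: R4 R6, R6 R7, R7 R9, R5 R9, R2 R7, R6 R8, R1 R9, R1 R3; total weight 1+12+6+5+7+12+16+2 = 61.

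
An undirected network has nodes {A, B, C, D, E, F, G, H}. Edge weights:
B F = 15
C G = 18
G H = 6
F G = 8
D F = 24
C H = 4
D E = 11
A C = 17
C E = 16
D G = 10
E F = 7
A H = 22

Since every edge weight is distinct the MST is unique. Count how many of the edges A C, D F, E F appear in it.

Sort edges by weight, then run Kruskal:
C H (4): add — endpoints in different components.
G H (6): add — endpoints in different components.
E F (7): add — endpoints in different components.
F G (8): add — endpoints in different components.
D G (10): add — endpoints in different components.
D E (11): skip — D and E already connected.
B F (15): add — endpoints in different components.
C E (16): skip — C and E already connected.
A C (17): add — endpoints in different components.
MST edge set: {C H, G H, E F, F G, D G, B F, A C}.
Of the listed edges, {A C, E F} are in the MST → 2.

2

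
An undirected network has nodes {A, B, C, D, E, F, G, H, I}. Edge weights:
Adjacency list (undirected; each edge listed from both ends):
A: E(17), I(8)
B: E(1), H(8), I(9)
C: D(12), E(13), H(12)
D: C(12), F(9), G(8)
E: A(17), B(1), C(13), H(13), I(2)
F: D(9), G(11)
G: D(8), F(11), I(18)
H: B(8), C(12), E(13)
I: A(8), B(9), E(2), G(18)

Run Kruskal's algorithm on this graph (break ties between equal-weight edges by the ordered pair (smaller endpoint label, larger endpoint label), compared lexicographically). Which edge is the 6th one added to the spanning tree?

Kruskal's algorithm — process edges by increasing weight (ties by edge label):
B–E (1): add — endpoints in different components.
E–I (2): add — endpoints in different components.
A–I (8): add — endpoints in different components.
B–H (8): add — endpoints in different components.
D–G (8): add — endpoints in different components.
B–I (9): skip — B and I already connected.
D–F (9): add — endpoints in different components.
F–G (11): skip — F and G already connected.
C–D (12): add — endpoints in different components.
C–H (12): add — endpoints in different components.
The 6th edge added is D–F.

D-F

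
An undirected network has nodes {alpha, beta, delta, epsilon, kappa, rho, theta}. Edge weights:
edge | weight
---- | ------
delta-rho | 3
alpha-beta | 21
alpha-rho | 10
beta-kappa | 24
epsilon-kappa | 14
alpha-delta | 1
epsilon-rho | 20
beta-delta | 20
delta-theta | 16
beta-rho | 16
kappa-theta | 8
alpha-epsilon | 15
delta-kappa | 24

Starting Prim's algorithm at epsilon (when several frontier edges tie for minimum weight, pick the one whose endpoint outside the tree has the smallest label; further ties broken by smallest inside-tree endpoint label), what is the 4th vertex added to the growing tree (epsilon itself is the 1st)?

Prim, starting at epsilon.
Step 1: frontier [epsilon-kappa 14, alpha-epsilon 15, epsilon-rho 20] → take epsilon-kappa (14); add kappa.
Step 2: frontier [alpha-epsilon 15, epsilon-rho 20, kappa-theta 8, beta-kappa 24, delta-kappa 24] → take kappa-theta (8); add theta.
Step 3: frontier [alpha-epsilon 15, epsilon-rho 20, beta-kappa 24, delta-kappa 24, delta-theta 16] → take alpha-epsilon (15); add alpha.
Step 4: frontier [alpha-delta 1, alpha-rho 10, alpha-beta 21, epsilon-rho 20, beta-kappa 24, delta-kappa 24, delta-theta 16] → take alpha-delta (1); add delta.
Step 5: frontier [alpha-rho 10, alpha-beta 21, delta-rho 3, beta-delta 20, epsilon-rho 20, beta-kappa 24] → take delta-rho (3); add rho.
Step 6: frontier [alpha-beta 21, beta-delta 20, beta-kappa 24, beta-rho 16] → take beta-rho (16); add beta.
Vertex order: epsilon, kappa, theta, alpha, delta, rho, beta. The 4th vertex is alpha.

alpha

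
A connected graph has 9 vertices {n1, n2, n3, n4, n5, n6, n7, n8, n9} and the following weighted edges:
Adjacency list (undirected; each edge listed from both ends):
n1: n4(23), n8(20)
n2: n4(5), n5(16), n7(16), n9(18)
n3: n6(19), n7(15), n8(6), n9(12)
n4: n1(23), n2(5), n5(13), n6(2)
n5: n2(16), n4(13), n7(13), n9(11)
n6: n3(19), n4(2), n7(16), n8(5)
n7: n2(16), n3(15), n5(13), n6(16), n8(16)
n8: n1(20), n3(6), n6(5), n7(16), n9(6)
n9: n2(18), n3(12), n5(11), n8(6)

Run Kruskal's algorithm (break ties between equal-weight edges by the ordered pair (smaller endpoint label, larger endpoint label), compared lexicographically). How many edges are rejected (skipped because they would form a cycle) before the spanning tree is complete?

9

Kruskal's algorithm — process edges by increasing weight (ties by edge label):
n4-n6 (2): add — endpoints in different components.
n2-n4 (5): add — endpoints in different components.
n6-n8 (5): add — endpoints in different components.
n3-n8 (6): add — endpoints in different components.
n8-n9 (6): add — endpoints in different components.
n5-n9 (11): add — endpoints in different components.
n3-n9 (12): skip — n3 and n9 already connected.
n4-n5 (13): skip — n4 and n5 already connected.
n5-n7 (13): add — endpoints in different components.
n3-n7 (15): skip — n7 and n3 already connected.
n2-n5 (16): skip — n5 and n2 already connected.
n2-n7 (16): skip — n7 and n2 already connected.
n6-n7 (16): skip — n7 and n6 already connected.
n7-n8 (16): skip — n7 and n8 already connected.
n2-n9 (18): skip — n9 and n2 already connected.
n3-n6 (19): skip — n3 and n6 already connected.
n1-n8 (20): add — endpoints in different components.
Edges rejected before the tree was complete: 9.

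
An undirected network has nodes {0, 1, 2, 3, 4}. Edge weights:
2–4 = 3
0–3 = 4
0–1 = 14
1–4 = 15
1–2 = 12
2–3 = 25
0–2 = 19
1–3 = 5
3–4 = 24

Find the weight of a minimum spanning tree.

Prim's algorithm from 2:
Step 1: cheapest edge leaving the tree is 2–4 (3); add 4.
Step 2: cheapest edge leaving the tree is 1–2 (12); add 1.
Step 3: cheapest edge leaving the tree is 1–3 (5); add 3.
Step 4: cheapest edge leaving the tree is 0–3 (4); add 0.
MST edges: 2–4, 1–2, 1–3, 0–3; total weight 3+12+5+4 = 24.

24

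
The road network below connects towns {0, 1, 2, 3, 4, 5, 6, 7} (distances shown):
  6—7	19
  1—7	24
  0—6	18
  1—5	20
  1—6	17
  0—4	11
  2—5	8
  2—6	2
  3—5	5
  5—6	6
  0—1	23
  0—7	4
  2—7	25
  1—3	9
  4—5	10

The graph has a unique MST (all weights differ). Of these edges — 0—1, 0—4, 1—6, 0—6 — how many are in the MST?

Kruskal's algorithm — process edges by increasing weight (ties by edge label):
2—6 (2): add — endpoints in different components.
0—7 (4): add — endpoints in different components.
3—5 (5): add — endpoints in different components.
5—6 (6): add — endpoints in different components.
2—5 (8): skip — 2 and 5 already connected.
1—3 (9): add — endpoints in different components.
4—5 (10): add — endpoints in different components.
0—4 (11): add — endpoints in different components.
MST edge set: {2—6, 0—7, 3—5, 5—6, 1—3, 4—5, 0—4}.
Of the listed edges, {0—4} are in the MST → 1.

1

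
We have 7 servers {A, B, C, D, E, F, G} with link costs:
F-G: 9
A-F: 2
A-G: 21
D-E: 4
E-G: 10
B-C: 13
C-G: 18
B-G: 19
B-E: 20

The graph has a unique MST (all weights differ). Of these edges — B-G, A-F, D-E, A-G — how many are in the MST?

Kruskal's algorithm — process edges by increasing weight (ties by edge label):
A-F (2): add — endpoints in different components.
D-E (4): add — endpoints in different components.
F-G (9): add — endpoints in different components.
E-G (10): add — endpoints in different components.
B-C (13): add — endpoints in different components.
C-G (18): add — endpoints in different components.
MST edge set: {A-F, D-E, F-G, E-G, B-C, C-G}.
Of the listed edges, {A-F, D-E} are in the MST → 2.

2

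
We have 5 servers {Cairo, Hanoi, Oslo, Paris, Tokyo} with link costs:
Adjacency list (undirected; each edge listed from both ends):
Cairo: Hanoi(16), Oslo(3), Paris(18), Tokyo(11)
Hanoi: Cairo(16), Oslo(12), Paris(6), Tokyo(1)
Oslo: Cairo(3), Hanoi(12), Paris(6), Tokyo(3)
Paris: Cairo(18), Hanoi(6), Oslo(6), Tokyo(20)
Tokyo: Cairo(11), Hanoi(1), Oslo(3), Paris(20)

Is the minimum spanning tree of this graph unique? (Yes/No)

Kruskal: consider edges lightest-first.
Hanoi Tokyo (1): add — endpoints in different components.
Cairo Oslo (3): add — endpoints in different components.
Oslo Tokyo (3): add — endpoints in different components.
Hanoi Paris (6): add — endpoints in different components.
Non-tree edge Oslo Paris has weight 6, equal to the heaviest edge on its tree cycle — swapping gives another MST of the same weight. Not unique.

No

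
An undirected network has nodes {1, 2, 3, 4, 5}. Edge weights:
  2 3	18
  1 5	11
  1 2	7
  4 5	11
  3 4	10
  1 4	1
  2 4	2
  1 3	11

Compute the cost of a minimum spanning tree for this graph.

24

Prim's algorithm from 4:
Step 1: frontier [1 4 1, 2 4 2, 3 4 10, 4 5 11] → take 1 4 (1); add 1.
Step 2: frontier [1 2 7, 1 3 11, 1 5 11, 2 4 2, 3 4 10, 4 5 11] → take 2 4 (2); add 2.
Step 3: frontier [1 3 11, 1 5 11, 2 3 18, 3 4 10, 4 5 11] → take 3 4 (10); add 3.
Step 4: frontier [1 5 11, 4 5 11] → take 1 5 (11); add 5.
MST edges: 1 4, 2 4, 3 4, 1 5; total weight 1+2+10+11 = 24.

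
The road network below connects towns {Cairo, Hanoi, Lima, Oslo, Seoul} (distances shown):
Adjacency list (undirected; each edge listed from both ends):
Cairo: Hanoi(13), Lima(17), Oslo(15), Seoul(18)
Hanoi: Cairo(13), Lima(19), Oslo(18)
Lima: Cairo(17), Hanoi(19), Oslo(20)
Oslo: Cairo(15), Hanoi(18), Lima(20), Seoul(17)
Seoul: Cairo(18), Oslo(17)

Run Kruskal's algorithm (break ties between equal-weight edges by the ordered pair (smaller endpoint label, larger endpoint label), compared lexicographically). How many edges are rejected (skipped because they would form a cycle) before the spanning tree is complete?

0

Kruskal: consider edges lightest-first.
Cairo—Hanoi (13): add. Components now {Seoul} {Cairo,Hanoi} {Lima} {Oslo}
Cairo—Oslo (15): add. Components now {Seoul} {Cairo,Hanoi,Oslo} {Lima}
Cairo—Lima (17): add. Components now {Seoul} {Cairo,Hanoi,Lima,Oslo}
Oslo—Seoul (17): add. Components now {Cairo,Hanoi,Lima,Oslo,Seoul}
Edges rejected before the tree was complete: 0.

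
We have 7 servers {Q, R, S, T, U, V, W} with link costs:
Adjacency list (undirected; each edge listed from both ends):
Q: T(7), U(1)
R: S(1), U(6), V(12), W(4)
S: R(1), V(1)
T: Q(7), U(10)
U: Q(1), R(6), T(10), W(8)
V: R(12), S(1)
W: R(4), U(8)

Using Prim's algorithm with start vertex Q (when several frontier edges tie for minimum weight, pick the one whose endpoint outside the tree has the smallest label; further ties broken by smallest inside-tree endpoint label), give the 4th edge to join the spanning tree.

S-V

Prim, starting at Q.
Step 1: cheapest edge leaving the tree is Q U (1); add U.
Step 2: cheapest edge leaving the tree is R U (6); add R.
Step 3: cheapest edge leaving the tree is R S (1); add S.
Step 4: cheapest edge leaving the tree is S V (1); add V.
Step 5: cheapest edge leaving the tree is R W (4); add W.
Step 6: cheapest edge leaving the tree is Q T (7); add T.
The 4th edge added is S V.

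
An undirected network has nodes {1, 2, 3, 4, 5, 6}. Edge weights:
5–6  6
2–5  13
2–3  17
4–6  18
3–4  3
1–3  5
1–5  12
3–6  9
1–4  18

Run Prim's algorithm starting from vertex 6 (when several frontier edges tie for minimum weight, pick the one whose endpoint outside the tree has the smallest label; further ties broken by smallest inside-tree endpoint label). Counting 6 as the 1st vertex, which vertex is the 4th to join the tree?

4

Prim, starting at 6.
Step 1: frontier [5–6 6, 3–6 9, 4–6 18] → take 5–6 (6); add 5.
Step 2: frontier [1–5 12, 2–5 13, 3–6 9, 4–6 18] → take 3–6 (9); add 3.
Step 3: frontier [3–4 3, 1–3 5, 2–3 17, 1–5 12, 2–5 13, 4–6 18] → take 3–4 (3); add 4.
Step 4: frontier [1–3 5, 2–3 17, 1–4 18, 1–5 12, 2–5 13] → take 1–3 (5); add 1.
Step 5: frontier [2–3 17, 2–5 13] → take 2–5 (13); add 2.
Vertex order: 6, 5, 3, 4, 1, 2. The 4th vertex is 4.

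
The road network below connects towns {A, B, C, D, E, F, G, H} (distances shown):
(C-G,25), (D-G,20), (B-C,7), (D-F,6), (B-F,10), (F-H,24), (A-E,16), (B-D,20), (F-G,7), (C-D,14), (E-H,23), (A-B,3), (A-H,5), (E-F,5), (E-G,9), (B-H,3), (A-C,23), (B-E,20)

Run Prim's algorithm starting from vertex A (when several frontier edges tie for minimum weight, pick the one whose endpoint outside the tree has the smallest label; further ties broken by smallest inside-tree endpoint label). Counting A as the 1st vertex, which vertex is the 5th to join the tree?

Prim's algorithm from A:
Step 1: cheapest edge leaving the tree is A-B (3); add B.
Step 2: cheapest edge leaving the tree is B-H (3); add H.
Step 3: cheapest edge leaving the tree is B-C (7); add C.
Step 4: cheapest edge leaving the tree is B-F (10); add F.
Step 5: cheapest edge leaving the tree is E-F (5); add E.
Step 6: cheapest edge leaving the tree is D-F (6); add D.
Step 7: cheapest edge leaving the tree is F-G (7); add G.
Vertex order: A, B, H, C, F, E, D, G. The 5th vertex is F.

F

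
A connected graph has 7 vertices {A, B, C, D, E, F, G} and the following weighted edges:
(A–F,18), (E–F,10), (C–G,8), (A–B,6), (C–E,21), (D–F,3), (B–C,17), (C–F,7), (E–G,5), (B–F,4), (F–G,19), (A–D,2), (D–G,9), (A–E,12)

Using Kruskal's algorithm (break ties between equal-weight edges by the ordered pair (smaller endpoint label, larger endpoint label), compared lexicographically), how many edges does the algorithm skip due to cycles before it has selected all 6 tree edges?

Sort edges by weight, then run Kruskal:
A–D (2): add — endpoints in different components.
D–F (3): add — endpoints in different components.
B–F (4): add — endpoints in different components.
E–G (5): add — endpoints in different components.
A–B (6): skip — A and B already connected.
C–F (7): add — endpoints in different components.
C–G (8): add — endpoints in different components.
Edges rejected before the tree was complete: 1.

1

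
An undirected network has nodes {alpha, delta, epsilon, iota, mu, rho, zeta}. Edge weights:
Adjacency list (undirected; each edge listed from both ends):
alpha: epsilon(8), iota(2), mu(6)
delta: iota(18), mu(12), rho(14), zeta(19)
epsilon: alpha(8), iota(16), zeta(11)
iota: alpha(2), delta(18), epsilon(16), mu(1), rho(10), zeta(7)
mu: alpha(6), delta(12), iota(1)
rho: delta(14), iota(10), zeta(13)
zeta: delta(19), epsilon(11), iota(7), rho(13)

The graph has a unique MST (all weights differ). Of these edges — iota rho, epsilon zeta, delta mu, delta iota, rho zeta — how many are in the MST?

2

Sort edges by weight, then run Kruskal:
iota mu (1): add. Components now {iota,mu} {alpha} {zeta} {rho} {delta} {epsilon}
alpha iota (2): add. Components now {alpha,iota,mu} {zeta} {rho} {delta} {epsilon}
alpha mu (6): skip — mu and alpha already connected.
iota zeta (7): add. Components now {alpha,iota,mu,zeta} {rho} {delta} {epsilon}
alpha epsilon (8): add. Components now {alpha,epsilon,iota,mu,zeta} {rho} {delta}
iota rho (10): add. Components now {alpha,epsilon,iota,mu,rho,zeta} {delta}
epsilon zeta (11): skip — zeta and epsilon already connected.
delta mu (12): add. Components now {alpha,delta,epsilon,iota,mu,rho,zeta}
MST edge set: {iota mu, alpha iota, iota zeta, alpha epsilon, iota rho, delta mu}.
Of the listed edges, {iota rho, delta mu} are in the MST → 2.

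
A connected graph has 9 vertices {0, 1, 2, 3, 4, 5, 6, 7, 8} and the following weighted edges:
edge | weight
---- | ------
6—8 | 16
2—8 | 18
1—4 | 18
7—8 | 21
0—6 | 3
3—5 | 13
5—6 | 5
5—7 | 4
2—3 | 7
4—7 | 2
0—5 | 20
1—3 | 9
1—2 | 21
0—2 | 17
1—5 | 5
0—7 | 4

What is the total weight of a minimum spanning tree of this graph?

50

Sort edges by weight, then run Kruskal:
4—7 (2): add — endpoints in different components.
0—6 (3): add — endpoints in different components.
0—7 (4): add — endpoints in different components.
5—7 (4): add — endpoints in different components.
1—5 (5): add — endpoints in different components.
5—6 (5): skip — 5 and 6 already connected.
2—3 (7): add — endpoints in different components.
1—3 (9): add — endpoints in different components.
3—5 (13): skip — 3 and 5 already connected.
6—8 (16): add — endpoints in different components.
MST edges: 4—7, 0—6, 0—7, 5—7, 1—5, 2—3, 1—3, 6—8; total weight 2+3+4+4+5+7+9+16 = 50.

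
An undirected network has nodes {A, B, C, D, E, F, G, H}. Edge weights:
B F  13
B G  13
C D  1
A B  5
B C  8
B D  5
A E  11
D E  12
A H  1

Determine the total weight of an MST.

49

Grow the tree from G using Prim:
Step 1: frontier [B G 13] → take B G (13); add B.
Step 2: frontier [A B 5, B D 5, B C 8, B F 13] → take A B (5); add A.
Step 3: frontier [A H 1, A E 11, B D 5, B C 8, B F 13] → take A H (1); add H.
Step 4: frontier [A E 11, B D 5, B C 8, B F 13] → take B D (5); add D.
Step 5: frontier [A E 11, B C 8, B F 13, C D 1, D E 12] → take C D (1); add C.
Step 6: frontier [A E 11, B F 13, D E 12] → take A E (11); add E.
Step 7: frontier [B F 13] → take B F (13); add F.
MST edges: B G, A B, A H, B D, C D, A E, B F; total weight 13+5+1+5+1+11+13 = 49.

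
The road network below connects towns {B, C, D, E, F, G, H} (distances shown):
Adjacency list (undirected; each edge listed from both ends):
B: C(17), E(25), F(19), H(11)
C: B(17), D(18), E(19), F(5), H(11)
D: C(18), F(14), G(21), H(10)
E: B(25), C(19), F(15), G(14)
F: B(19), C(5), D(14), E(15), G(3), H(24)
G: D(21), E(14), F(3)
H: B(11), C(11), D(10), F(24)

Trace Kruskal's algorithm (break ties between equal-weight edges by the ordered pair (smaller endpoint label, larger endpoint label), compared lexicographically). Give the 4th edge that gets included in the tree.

Sort edges by weight, then run Kruskal:
F-G (3): add — endpoints in different components.
C-F (5): add — endpoints in different components.
D-H (10): add — endpoints in different components.
B-H (11): add — endpoints in different components.
C-H (11): add — endpoints in different components.
D-F (14): skip — D and F already connected.
E-G (14): add — endpoints in different components.
The 4th edge added is B-H.

B-H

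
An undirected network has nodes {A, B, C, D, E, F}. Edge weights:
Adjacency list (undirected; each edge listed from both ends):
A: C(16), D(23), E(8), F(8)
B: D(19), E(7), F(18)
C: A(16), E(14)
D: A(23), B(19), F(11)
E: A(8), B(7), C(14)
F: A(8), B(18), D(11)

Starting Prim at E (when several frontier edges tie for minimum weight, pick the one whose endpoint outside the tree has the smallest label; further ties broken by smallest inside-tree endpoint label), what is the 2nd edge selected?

A-E

Grow the tree from E using Prim:
Step 1: frontier [B-E 7, A-E 8, C-E 14] → take B-E (7); add B.
Step 2: frontier [B-F 18, B-D 19, A-E 8, C-E 14] → take A-E (8); add A.
Step 3: frontier [A-F 8, A-C 16, A-D 23, B-F 18, B-D 19, C-E 14] → take A-F (8); add F.
Step 4: frontier [A-C 16, A-D 23, B-D 19, C-E 14, D-F 11] → take D-F (11); add D.
Step 5: frontier [A-C 16, C-E 14] → take C-E (14); add C.
The 2nd edge added is A-E.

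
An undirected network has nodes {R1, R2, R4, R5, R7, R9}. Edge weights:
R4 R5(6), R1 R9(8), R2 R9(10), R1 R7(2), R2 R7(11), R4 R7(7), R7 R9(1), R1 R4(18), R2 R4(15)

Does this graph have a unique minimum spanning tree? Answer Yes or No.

Sort edges by weight, then run Kruskal:
R7 R9 (1): add — endpoints in different components.
R1 R7 (2): add — endpoints in different components.
R4 R5 (6): add — endpoints in different components.
R4 R7 (7): add — endpoints in different components.
R1 R9 (8): skip — R1 and R9 already connected.
R2 R9 (10): add — endpoints in different components.
Every non-tree edge has weight strictly greater than the heaviest edge on the tree path between its endpoints, so the MST is unique.

Yes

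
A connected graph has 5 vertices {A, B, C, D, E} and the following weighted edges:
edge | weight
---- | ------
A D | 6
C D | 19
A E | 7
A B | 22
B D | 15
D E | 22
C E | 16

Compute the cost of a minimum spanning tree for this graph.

Sort edges by weight, then run Kruskal:
A D (6): add — endpoints in different components.
A E (7): add — endpoints in different components.
B D (15): add — endpoints in different components.
C E (16): add — endpoints in different components.
MST edges: A D, A E, B D, C E; total weight 6+7+15+16 = 44.

44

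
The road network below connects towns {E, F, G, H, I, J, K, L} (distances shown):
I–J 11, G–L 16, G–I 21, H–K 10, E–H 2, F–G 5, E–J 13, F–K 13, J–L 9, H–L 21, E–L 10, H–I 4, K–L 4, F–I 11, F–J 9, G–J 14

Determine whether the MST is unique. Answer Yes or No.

Kruskal's algorithm — process edges by increasing weight (ties by edge label):
E–H (2): add — endpoints in different components.
H–I (4): add — endpoints in different components.
K–L (4): add — endpoints in different components.
F–G (5): add — endpoints in different components.
F–J (9): add — endpoints in different components.
J–L (9): add — endpoints in different components.
E–L (10): add — endpoints in different components.
Non-tree edge H–K has weight 10, equal to the heaviest edge on its tree cycle — swapping gives another MST of the same weight. Not unique.

No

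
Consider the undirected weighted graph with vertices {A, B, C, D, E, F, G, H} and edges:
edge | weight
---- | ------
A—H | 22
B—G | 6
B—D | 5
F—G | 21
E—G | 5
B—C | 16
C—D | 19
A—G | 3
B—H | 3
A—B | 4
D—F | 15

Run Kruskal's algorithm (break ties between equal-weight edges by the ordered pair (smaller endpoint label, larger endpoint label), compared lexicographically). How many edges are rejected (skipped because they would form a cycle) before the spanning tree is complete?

1

Kruskal: consider edges lightest-first.
A—G (3): add — endpoints in different components.
B—H (3): add — endpoints in different components.
A—B (4): add — endpoints in different components.
B—D (5): add — endpoints in different components.
E—G (5): add — endpoints in different components.
B—G (6): skip — B and G already connected.
D—F (15): add — endpoints in different components.
B—C (16): add — endpoints in different components.
Edges rejected before the tree was complete: 1.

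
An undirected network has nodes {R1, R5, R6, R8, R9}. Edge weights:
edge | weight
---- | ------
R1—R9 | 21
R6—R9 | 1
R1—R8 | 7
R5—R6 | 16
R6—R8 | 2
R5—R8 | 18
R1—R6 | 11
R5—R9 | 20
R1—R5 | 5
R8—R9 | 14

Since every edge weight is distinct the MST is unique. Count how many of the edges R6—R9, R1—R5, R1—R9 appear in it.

2

Kruskal's algorithm — process edges by increasing weight (ties by edge label):
R6—R9 (1): add — endpoints in different components.
R6—R8 (2): add — endpoints in different components.
R1—R5 (5): add — endpoints in different components.
R1—R8 (7): add — endpoints in different components.
MST edge set: {R6—R9, R6—R8, R1—R5, R1—R8}.
Of the listed edges, {R6—R9, R1—R5} are in the MST → 2.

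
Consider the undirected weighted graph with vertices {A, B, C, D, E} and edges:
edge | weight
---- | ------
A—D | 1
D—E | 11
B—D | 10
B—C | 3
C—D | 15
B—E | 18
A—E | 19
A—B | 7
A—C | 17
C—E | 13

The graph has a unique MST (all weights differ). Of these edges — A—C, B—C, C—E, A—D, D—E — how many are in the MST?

3

Sort edges by weight, then run Kruskal:
A—D (1): add. Components now {A,D} {B} {C} {E}
B—C (3): add. Components now {A,D} {B,C} {E}
A—B (7): add. Components now {A,B,C,D} {E}
B—D (10): skip — B and D already connected.
D—E (11): add. Components now {A,B,C,D,E}
MST edge set: {A—D, B—C, A—B, D—E}.
Of the listed edges, {B—C, A—D, D—E} are in the MST → 3.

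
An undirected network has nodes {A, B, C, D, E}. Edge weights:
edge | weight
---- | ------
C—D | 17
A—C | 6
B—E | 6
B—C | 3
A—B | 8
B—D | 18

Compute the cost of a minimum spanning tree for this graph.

Prim, starting at B.
Step 1: frontier [B—C 3, B—E 6, A—B 8, B—D 18] → take B—C (3); add C.
Step 2: frontier [B—E 6, A—B 8, B—D 18, A—C 6, C—D 17] → take A—C (6); add A.
Step 3: frontier [B—E 6, B—D 18, C—D 17] → take B—E (6); add E.
Step 4: frontier [B—D 18, C—D 17] → take C—D (17); add D.
MST edges: B—C, A—C, B—E, C—D; total weight 3+6+6+17 = 32.

32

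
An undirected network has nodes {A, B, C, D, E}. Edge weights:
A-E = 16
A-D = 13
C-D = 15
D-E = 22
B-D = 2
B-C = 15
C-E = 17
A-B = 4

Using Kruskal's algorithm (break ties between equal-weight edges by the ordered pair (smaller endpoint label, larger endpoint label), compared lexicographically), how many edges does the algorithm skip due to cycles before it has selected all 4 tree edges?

Kruskal's algorithm — process edges by increasing weight (ties by edge label):
B-D (2): add — endpoints in different components.
A-B (4): add — endpoints in different components.
A-D (13): skip — A and D already connected.
B-C (15): add — endpoints in different components.
C-D (15): skip — C and D already connected.
A-E (16): add — endpoints in different components.
Edges rejected before the tree was complete: 2.

2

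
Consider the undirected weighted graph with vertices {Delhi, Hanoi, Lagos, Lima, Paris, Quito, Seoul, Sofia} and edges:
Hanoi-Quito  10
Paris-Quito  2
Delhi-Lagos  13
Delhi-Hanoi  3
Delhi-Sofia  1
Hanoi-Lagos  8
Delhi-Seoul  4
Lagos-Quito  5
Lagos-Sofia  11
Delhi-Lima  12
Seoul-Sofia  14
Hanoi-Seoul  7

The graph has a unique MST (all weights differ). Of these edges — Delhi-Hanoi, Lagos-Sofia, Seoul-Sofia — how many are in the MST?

Kruskal: consider edges lightest-first.
Delhi-Sofia (1): add — endpoints in different components.
Paris-Quito (2): add — endpoints in different components.
Delhi-Hanoi (3): add — endpoints in different components.
Delhi-Seoul (4): add — endpoints in different components.
Lagos-Quito (5): add — endpoints in different components.
Hanoi-Seoul (7): skip — Hanoi and Seoul already connected.
Hanoi-Lagos (8): add — endpoints in different components.
Hanoi-Quito (10): skip — Hanoi and Quito already connected.
Lagos-Sofia (11): skip — Lagos and Sofia already connected.
Delhi-Lima (12): add — endpoints in different components.
MST edge set: {Delhi-Sofia, Paris-Quito, Delhi-Hanoi, Delhi-Seoul, Lagos-Quito, Hanoi-Lagos, Delhi-Lima}.
Of the listed edges, {Delhi-Hanoi} are in the MST → 1.

1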